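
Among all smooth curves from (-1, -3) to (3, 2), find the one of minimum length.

Arc-length functional: J[y] = ∫ sqrt(1 + (y')^2) dx.
Lagrangian L = sqrt(1 + (y')^2) has no explicit y dependence, so ∂L/∂y = 0 and the Euler-Lagrange equation gives
    d/dx( y' / sqrt(1 + (y')^2) ) = 0  ⇒  y' / sqrt(1 + (y')^2) = const.
Hence y' is constant, so y(x) is affine.
Fitting the endpoints (-1, -3) and (3, 2):
    slope m = (2 − (-3)) / (3 − (-1)) = 5/4,
    intercept c = (-3) − m·(-1) = -7/4.
Extremal: y(x) = (5/4) x - 7/4.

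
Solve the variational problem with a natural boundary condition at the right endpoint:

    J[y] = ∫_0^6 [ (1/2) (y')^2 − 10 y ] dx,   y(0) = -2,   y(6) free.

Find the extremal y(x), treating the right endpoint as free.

The Lagrangian L = (1/2) (y')^2 − 10 y gives
    ∂L/∂y = −10,   ∂L/∂y' = y'.
Euler-Lagrange: d/dx(y') − (−10) = 0, i.e. y'' + 10 = 0, so
    y(x) = −(10/2) x^2 + C1 x + C2.
Fixed left endpoint y(0) = -2 ⇒ C2 = -2.
The right endpoint x = 6 is free, so the natural (transversality) condition is ∂L/∂y' |_{x=6} = 0, i.e. y'(6) = 0.
Compute y'(x) = −10 x + C1, so y'(6) = −60 + C1 = 0 ⇒ C1 = 60.
Therefore the extremal is
    y(x) = −5 x^2 + 60 x − 2.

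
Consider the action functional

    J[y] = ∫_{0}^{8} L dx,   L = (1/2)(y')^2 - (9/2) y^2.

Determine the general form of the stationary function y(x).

The Lagrangian is L = (1/2)(y')^2 - (9/2) y^2.
∂L/∂y = -9y.
∂L/∂y' = y'.
The Euler-Lagrange equation d/dx(∂L/∂y') − ∂L/∂y = 0 becomes:
    y'' + 9 y = 0
General solution: y(x) = A sin(3x) + B cos(3x), where A and B are arbitrary constants fixed by the endpoint conditions.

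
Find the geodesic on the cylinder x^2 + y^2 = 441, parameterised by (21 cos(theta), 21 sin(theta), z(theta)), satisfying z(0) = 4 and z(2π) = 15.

Parameterise the cylinder of radius R = 21 as
    r(θ) = (21 cos θ, 21 sin θ, z(θ)).
The arc-length element is
    ds = sqrt(441 + (dz/dθ)^2) dθ,
so the Lagrangian is L = sqrt(441 + z'^2).
L depends on z' only, not on z or θ, so ∂L/∂z = 0 and
    ∂L/∂z' = z' / sqrt(441 + z'^2).
The Euler-Lagrange equation gives
    d/dθ( z' / sqrt(441 + z'^2) ) = 0,
so z' is constant. Integrating once:
    z(θ) = a θ + b,
a helix on the cylinder (a straight line when the cylinder is unrolled). The constants a, b are determined by the endpoint conditions.
With endpoint conditions z(0) = 4 and z(2π) = 15: from z(0) = b we get b = 4, and a·2π + 4 = 15 gives a = 11/(2π), so
    z(θ) = (11/(2π)) θ + 4.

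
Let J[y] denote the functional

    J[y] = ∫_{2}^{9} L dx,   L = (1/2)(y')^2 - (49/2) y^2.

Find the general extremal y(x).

The Lagrangian is L = (1/2)(y')^2 - (49/2) y^2.
∂L/∂y = -49y.
∂L/∂y' = y'.
The Euler-Lagrange equation d/dx(∂L/∂y') − ∂L/∂y = 0 becomes:
    y'' + 49 y = 0
General solution: y(x) = A sin(7x) + B cos(7x), where A and B are arbitrary constants fixed by the endpoint conditions.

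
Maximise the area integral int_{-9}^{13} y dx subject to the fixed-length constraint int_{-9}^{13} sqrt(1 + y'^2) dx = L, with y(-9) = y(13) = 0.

Set up the augmented Lagrangian using a multiplier λ for the length constraint:
    F(y, y') = y − λ sqrt(1 + y'^2).
F has no explicit x dependence, so the Beltrami identity yields a first integral
    F − y' ∂F/∂y' = C.
Compute ∂F/∂y' = −λ y' / sqrt(1 + y'^2). Then
    y − λ sqrt(1 + y'^2) + λ y'^2 / sqrt(1 + y'^2) = C
    ⇒  y − λ / sqrt(1 + y'^2) = C.
Solving for y' and integrating gives
    (x − a)^2 + (y − b)^2 = λ^2,
a circular arc of radius λ. The constants a, b are determined by the endpoint conditions y(-9) = y(13) = 0, and λ is fixed implicitly by the length constraint
    ∫_{-9}^{13} sqrt(1 + y'^2) dx = L.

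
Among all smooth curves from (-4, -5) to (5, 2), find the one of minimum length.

Arc-length functional: J[y] = ∫ sqrt(1 + (y')^2) dx.
Lagrangian L = sqrt(1 + (y')^2) has no explicit y dependence, so ∂L/∂y = 0 and the Euler-Lagrange equation gives
    d/dx( y' / sqrt(1 + (y')^2) ) = 0  ⇒  y' / sqrt(1 + (y')^2) = const.
Hence y' is constant, so y(x) is affine.
Fitting the endpoints (-4, -5) and (5, 2):
    slope m = (2 − (-5)) / (5 − (-4)) = 7/9,
    intercept c = (-5) − m·(-4) = -17/9.
Extremal: y(x) = (7/9) x - 17/9.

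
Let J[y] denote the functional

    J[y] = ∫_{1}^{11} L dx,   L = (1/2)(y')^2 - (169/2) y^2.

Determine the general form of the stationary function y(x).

The Lagrangian is L = (1/2)(y')^2 - (169/2) y^2.
∂L/∂y = -169y.
∂L/∂y' = y'.
The Euler-Lagrange equation d/dx(∂L/∂y') − ∂L/∂y = 0 becomes:
    y'' + 169 y = 0
General solution: y(x) = A sin(13x) + B cos(13x), where A and B are arbitrary constants fixed by the endpoint conditions.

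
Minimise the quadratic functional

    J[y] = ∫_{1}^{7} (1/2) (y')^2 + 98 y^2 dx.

The Lagrangian is L = (1/2) (y')^2 + 98 y^2.
Compute ∂L/∂y = 196y, ∂L/∂y' = y'.
The Euler-Lagrange equation d/dx(∂L/∂y') − ∂L/∂y = 0 reduces to
    y'' − 196 y = 0.
Its general solution is
    y(x) = A e^(14x) + B e^(−14x),
with A, B fixed by the endpoint conditions.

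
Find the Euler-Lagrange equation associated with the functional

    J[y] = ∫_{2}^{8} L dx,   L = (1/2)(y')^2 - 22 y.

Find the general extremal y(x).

The Lagrangian is L = (1/2)(y')^2 - 22 y.
∂L/∂y = -22.
∂L/∂y' = y'.
The Euler-Lagrange equation d/dx(∂L/∂y') − ∂L/∂y = 0 becomes:
    y'' + 22 = 0
General solution: y(x) = -11 x^2 + A x + B, where A and B are arbitrary constants fixed by the endpoint conditions.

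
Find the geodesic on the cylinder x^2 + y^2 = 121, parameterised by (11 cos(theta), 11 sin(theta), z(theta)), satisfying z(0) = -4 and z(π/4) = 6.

Parameterise the cylinder of radius R = 11 as
    r(θ) = (11 cos θ, 11 sin θ, z(θ)).
The arc-length element is
    ds = sqrt(121 + (dz/dθ)^2) dθ,
so the Lagrangian is L = sqrt(121 + z'^2).
L depends on z' only, not on z or θ, so ∂L/∂z = 0 and
    ∂L/∂z' = z' / sqrt(121 + z'^2).
The Euler-Lagrange equation gives
    d/dθ( z' / sqrt(121 + z'^2) ) = 0,
so z' is constant. Integrating once:
    z(θ) = a θ + b,
a helix on the cylinder (a straight line when the cylinder is unrolled). The constants a, b are determined by the endpoint conditions.
With endpoint conditions z(0) = -4 and z(π/4) = 6: from z(0) = b we get b = -4, and a·π/4 + -4 = 6 gives a = 40/π, so
    z(θ) = (40/π) θ − 4.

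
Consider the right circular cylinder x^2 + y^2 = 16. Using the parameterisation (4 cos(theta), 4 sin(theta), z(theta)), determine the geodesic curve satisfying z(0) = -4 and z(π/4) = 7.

Parameterise the cylinder of radius R = 4 as
    r(θ) = (4 cos θ, 4 sin θ, z(θ)).
The arc-length element is
    ds = sqrt(16 + (dz/dθ)^2) dθ,
so the Lagrangian is L = sqrt(16 + z'^2).
L depends on z' only, not on z or θ, so ∂L/∂z = 0 and
    ∂L/∂z' = z' / sqrt(16 + z'^2).
The Euler-Lagrange equation gives
    d/dθ( z' / sqrt(16 + z'^2) ) = 0,
so z' is constant. Integrating once:
    z(θ) = a θ + b,
a helix on the cylinder (a straight line when the cylinder is unrolled). The constants a, b are determined by the endpoint conditions.
With endpoint conditions z(0) = -4 and z(π/4) = 7: from z(0) = b we get b = -4, and a·π/4 + -4 = 7 gives a = 44/π, so
    z(θ) = (44/π) θ − 4.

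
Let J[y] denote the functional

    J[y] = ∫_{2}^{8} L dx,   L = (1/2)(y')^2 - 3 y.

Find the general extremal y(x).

The Lagrangian is L = (1/2)(y')^2 - 3 y.
∂L/∂y = -3.
∂L/∂y' = y'.
The Euler-Lagrange equation d/dx(∂L/∂y') − ∂L/∂y = 0 becomes:
    y'' + 3 = 0
General solution: y(x) = -(3/2) x^2 + A x + B, where A and B are arbitrary constants fixed by the endpoint conditions.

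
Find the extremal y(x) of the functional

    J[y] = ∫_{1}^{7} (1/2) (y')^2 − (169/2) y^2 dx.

The Lagrangian is L = (1/2) (y')^2 − (169/2) y^2.
Compute ∂L/∂y = -169y, ∂L/∂y' = y'.
The Euler-Lagrange equation d/dx(∂L/∂y') − ∂L/∂y = 0 reduces to
    y'' + 169 y = 0.
Its general solution is
    y(x) = A sin(13x) + B cos(13x),
with A, B fixed by the endpoint conditions.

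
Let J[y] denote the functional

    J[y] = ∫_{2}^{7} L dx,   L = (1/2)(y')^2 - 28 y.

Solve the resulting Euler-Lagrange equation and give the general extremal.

The Lagrangian is L = (1/2)(y')^2 - 28 y.
∂L/∂y = -28.
∂L/∂y' = y'.
The Euler-Lagrange equation d/dx(∂L/∂y') − ∂L/∂y = 0 becomes:
    y'' + 28 = 0
General solution: y(x) = -14 x^2 + A x + B, where A and B are arbitrary constants fixed by the endpoint conditions.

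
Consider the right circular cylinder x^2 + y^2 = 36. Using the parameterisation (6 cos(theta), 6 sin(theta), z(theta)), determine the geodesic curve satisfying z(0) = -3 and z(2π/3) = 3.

Parameterise the cylinder of radius R = 6 as
    r(θ) = (6 cos θ, 6 sin θ, z(θ)).
The arc-length element is
    ds = sqrt(36 + (dz/dθ)^2) dθ,
so the Lagrangian is L = sqrt(36 + z'^2).
L depends on z' only, not on z or θ, so ∂L/∂z = 0 and
    ∂L/∂z' = z' / sqrt(36 + z'^2).
The Euler-Lagrange equation gives
    d/dθ( z' / sqrt(36 + z'^2) ) = 0,
so z' is constant. Integrating once:
    z(θ) = a θ + b,
a helix on the cylinder (a straight line when the cylinder is unrolled). The constants a, b are determined by the endpoint conditions.
With endpoint conditions z(0) = -3 and z(2π/3) = 3: from z(0) = b we get b = -3, and a·2π/3 + -3 = 3 gives a = 9/π, so
    z(θ) = (9/π) θ − 3.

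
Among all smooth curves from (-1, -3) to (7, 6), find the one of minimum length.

Arc-length functional: J[y] = ∫ sqrt(1 + (y')^2) dx.
Lagrangian L = sqrt(1 + (y')^2) has no explicit y dependence, so ∂L/∂y = 0 and the Euler-Lagrange equation gives
    d/dx( y' / sqrt(1 + (y')^2) ) = 0  ⇒  y' / sqrt(1 + (y')^2) = const.
Hence y' is constant, so y(x) is affine.
Fitting the endpoints (-1, -3) and (7, 6):
    slope m = (6 − (-3)) / (7 − (-1)) = 9/8,
    intercept c = (-3) − m·(-1) = -15/8.
Extremal: y(x) = (9/8) x - 15/8.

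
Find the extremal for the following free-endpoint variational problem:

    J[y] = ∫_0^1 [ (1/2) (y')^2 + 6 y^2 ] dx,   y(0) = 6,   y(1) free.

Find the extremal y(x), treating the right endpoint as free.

The Lagrangian L = (1/2) (y')^2 + 6 y^2 gives
    ∂L/∂y = 12 y,   ∂L/∂y' = y'.
Euler-Lagrange: y'' − 12 y = 0.
With k = sqrt(12), the general solution is
    y(x) = A cosh(sqrt(12) x) + B sinh(sqrt(12) x).
Fixed left endpoint y(0) = 6 ⇒ A = 6.
The right endpoint x = 1 is free, so the natural (transversality) condition is ∂L/∂y' |_{x=1} = 0, i.e. y'(1) = 0.
Compute y'(x) = A k sinh(k x) + B k cosh(k x), so
    y'(1) = A k sinh(k·1) + B k cosh(k·1) = 0
    ⇒ B = −A tanh(k·1) = − 6 tanh(sqrt(12)·1).
Therefore the extremal is
    y(x) = 6 cosh(sqrt(12) x) − 6 tanh(sqrt(12)·1) sinh(sqrt(12) x).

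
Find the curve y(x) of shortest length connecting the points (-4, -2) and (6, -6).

Arc-length functional: J[y] = ∫ sqrt(1 + (y')^2) dx.
Lagrangian L = sqrt(1 + (y')^2) has no explicit y dependence, so ∂L/∂y = 0 and the Euler-Lagrange equation gives
    d/dx( y' / sqrt(1 + (y')^2) ) = 0  ⇒  y' / sqrt(1 + (y')^2) = const.
Hence y' is constant, so y(x) is affine.
Fitting the endpoints (-4, -2) and (6, -6):
    slope m = ((-6) − (-2)) / (6 − (-4)) = -2/5,
    intercept c = (-2) − m·(-4) = -18/5.
Extremal: y(x) = (-2/5) x - 18/5.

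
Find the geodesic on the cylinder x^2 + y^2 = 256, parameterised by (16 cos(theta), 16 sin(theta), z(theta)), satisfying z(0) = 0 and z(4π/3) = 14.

Parameterise the cylinder of radius R = 16 as
    r(θ) = (16 cos θ, 16 sin θ, z(θ)).
The arc-length element is
    ds = sqrt(256 + (dz/dθ)^2) dθ,
so the Lagrangian is L = sqrt(256 + z'^2).
L depends on z' only, not on z or θ, so ∂L/∂z = 0 and
    ∂L/∂z' = z' / sqrt(256 + z'^2).
The Euler-Lagrange equation gives
    d/dθ( z' / sqrt(256 + z'^2) ) = 0,
so z' is constant. Integrating once:
    z(θ) = a θ + b,
a helix on the cylinder (a straight line when the cylinder is unrolled). The constants a, b are determined by the endpoint conditions.
With endpoint conditions z(0) = 0 and z(4π/3) = 14: from z(0) = b we get b = 0, and a·4π/3 + 0 = 14 gives a = 21/(2π), so
    z(θ) = (21/(2π)) θ.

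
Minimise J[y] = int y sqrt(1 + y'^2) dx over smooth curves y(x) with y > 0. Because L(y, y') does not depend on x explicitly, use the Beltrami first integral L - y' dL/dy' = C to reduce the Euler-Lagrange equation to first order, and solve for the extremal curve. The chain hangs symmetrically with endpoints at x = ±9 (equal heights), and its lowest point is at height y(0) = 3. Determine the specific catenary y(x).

The Lagrangian L(y, y') = y sqrt(1 + y'^2) has no explicit x dependence, so the Beltrami identity applies:
    L − y' ∂L/∂y' = C.
Compute ∂L/∂y' = y · y' / sqrt(1 + y'^2). Then
    L − y' ∂L/∂y'
    = y sqrt(1 + y'^2) − y · y'^2 / sqrt(1 + y'^2)
    = y (1 + y'^2 − y'^2) / sqrt(1 + y'^2)
    = y / sqrt(1 + y'^2) = C.
Squaring gives y^2 = C^2 (1 + y'^2), i.e.
    y'^2 = y^2 / C^2 − 1.
Separating variables,
    dy / sqrt(y^2 − C^2) = dx / C,
and integrating gives arccosh(y / C) = (x − a)/C, so
    y(x) = C cosh((x − a)/C),
the catenary. The constants C and a are fixed by the two endpoint conditions (and, for the hanging-chain problem, the length constraint selects C).
Now fit the given data. The endpoints x = ±9 are symmetric at equal height, so the catenary is even about its minimum: a = 0 and y(x) = C cosh(x/C). The lowest point is y(0) = C cosh(0) = C, and we are told y(0) = 3, so C = 3. Therefore
    y(x) = 3 cosh(x/3),
and at the endpoints
    y(±9) = 3 cosh(9/3).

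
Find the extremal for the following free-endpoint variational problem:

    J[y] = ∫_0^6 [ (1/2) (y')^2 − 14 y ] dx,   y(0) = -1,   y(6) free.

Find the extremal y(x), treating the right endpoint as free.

The Lagrangian L = (1/2) (y')^2 − 14 y gives
    ∂L/∂y = −14,   ∂L/∂y' = y'.
Euler-Lagrange: d/dx(y') − (−14) = 0, i.e. y'' + 14 = 0, so
    y(x) = −(14/2) x^2 + C1 x + C2.
Fixed left endpoint y(0) = -1 ⇒ C2 = -1.
The right endpoint x = 6 is free, so the natural (transversality) condition is ∂L/∂y' |_{x=6} = 0, i.e. y'(6) = 0.
Compute y'(x) = −14 x + C1, so y'(6) = −84 + C1 = 0 ⇒ C1 = 84.
Therefore the extremal is
    y(x) = −7 x^2 + 84 x − 1.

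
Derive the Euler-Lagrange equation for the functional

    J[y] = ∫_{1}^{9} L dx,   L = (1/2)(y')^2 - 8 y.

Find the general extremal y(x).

The Lagrangian is L = (1/2)(y')^2 - 8 y.
∂L/∂y = -8.
∂L/∂y' = y'.
The Euler-Lagrange equation d/dx(∂L/∂y') − ∂L/∂y = 0 becomes:
    y'' + 8 = 0
General solution: y(x) = -4 x^2 + A x + B, where A and B are arbitrary constants fixed by the endpoint conditions.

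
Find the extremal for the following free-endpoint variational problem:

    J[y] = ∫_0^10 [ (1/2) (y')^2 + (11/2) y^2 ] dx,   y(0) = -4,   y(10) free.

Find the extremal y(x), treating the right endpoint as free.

The Lagrangian L = (1/2) (y')^2 + (11/2) y^2 gives
    ∂L/∂y = 11 y,   ∂L/∂y' = y'.
Euler-Lagrange: y'' − 11 y = 0.
With k = sqrt(11), the general solution is
    y(x) = A cosh(sqrt(11) x) + B sinh(sqrt(11) x).
Fixed left endpoint y(0) = -4 ⇒ A = -4.
The right endpoint x = 10 is free, so the natural (transversality) condition is ∂L/∂y' |_{x=10} = 0, i.e. y'(10) = 0.
Compute y'(x) = A k sinh(k x) + B k cosh(k x), so
    y'(10) = A k sinh(k·10) + B k cosh(k·10) = 0
    ⇒ B = −A tanh(k·10) = 4 tanh(sqrt(11)·10).
Therefore the extremal is
    y(x) = −4 cosh(sqrt(11) x) + 4 tanh(sqrt(11)·10) sinh(sqrt(11) x).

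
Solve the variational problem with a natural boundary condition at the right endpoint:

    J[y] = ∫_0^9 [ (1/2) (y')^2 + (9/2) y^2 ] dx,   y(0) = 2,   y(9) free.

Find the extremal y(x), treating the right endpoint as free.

The Lagrangian L = (1/2) (y')^2 + (9/2) y^2 gives
    ∂L/∂y = 9 y,   ∂L/∂y' = y'.
Euler-Lagrange: y'' − 9 y = 0.
With k = 3, the general solution is
    y(x) = A cosh(3 x) + B sinh(3 x).
Fixed left endpoint y(0) = 2 ⇒ A = 2.
The right endpoint x = 9 is free, so the natural (transversality) condition is ∂L/∂y' |_{x=9} = 0, i.e. y'(9) = 0.
Compute y'(x) = A k sinh(k x) + B k cosh(k x), so
    y'(9) = A k sinh(k·9) + B k cosh(k·9) = 0
    ⇒ B = −A tanh(k·9) = − 2 tanh(3·9).
Therefore the extremal is
    y(x) = 2 cosh(3 x) − 2 tanh(3·9) sinh(3 x).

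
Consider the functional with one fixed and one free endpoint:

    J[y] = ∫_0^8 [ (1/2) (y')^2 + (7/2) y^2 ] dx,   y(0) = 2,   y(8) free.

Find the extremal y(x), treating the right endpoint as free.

The Lagrangian L = (1/2) (y')^2 + (7/2) y^2 gives
    ∂L/∂y = 7 y,   ∂L/∂y' = y'.
Euler-Lagrange: y'' − 7 y = 0.
With k = sqrt(7), the general solution is
    y(x) = A cosh(sqrt(7) x) + B sinh(sqrt(7) x).
Fixed left endpoint y(0) = 2 ⇒ A = 2.
The right endpoint x = 8 is free, so the natural (transversality) condition is ∂L/∂y' |_{x=8} = 0, i.e. y'(8) = 0.
Compute y'(x) = A k sinh(k x) + B k cosh(k x), so
    y'(8) = A k sinh(k·8) + B k cosh(k·8) = 0
    ⇒ B = −A tanh(k·8) = − 2 tanh(sqrt(7)·8).
Therefore the extremal is
    y(x) = 2 cosh(sqrt(7) x) − 2 tanh(sqrt(7)·8) sinh(sqrt(7) x).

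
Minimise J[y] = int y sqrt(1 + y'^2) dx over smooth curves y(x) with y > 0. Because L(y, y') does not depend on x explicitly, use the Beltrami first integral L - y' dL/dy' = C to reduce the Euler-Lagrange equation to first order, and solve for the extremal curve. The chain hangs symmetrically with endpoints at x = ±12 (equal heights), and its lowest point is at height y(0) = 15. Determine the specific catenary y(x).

The Lagrangian L(y, y') = y sqrt(1 + y'^2) has no explicit x dependence, so the Beltrami identity applies:
    L − y' ∂L/∂y' = C.
Compute ∂L/∂y' = y · y' / sqrt(1 + y'^2). Then
    L − y' ∂L/∂y'
    = y sqrt(1 + y'^2) − y · y'^2 / sqrt(1 + y'^2)
    = y (1 + y'^2 − y'^2) / sqrt(1 + y'^2)
    = y / sqrt(1 + y'^2) = C.
Squaring gives y^2 = C^2 (1 + y'^2), i.e.
    y'^2 = y^2 / C^2 − 1.
Separating variables,
    dy / sqrt(y^2 − C^2) = dx / C,
and integrating gives arccosh(y / C) = (x − a)/C, so
    y(x) = C cosh((x − a)/C),
the catenary. The constants C and a are fixed by the two endpoint conditions (and, for the hanging-chain problem, the length constraint selects C).
Now fit the given data. The endpoints x = ±12 are symmetric at equal height, so the catenary is even about its minimum: a = 0 and y(x) = C cosh(x/C). The lowest point is y(0) = C cosh(0) = C, and we are told y(0) = 15, so C = 15. Therefore
    y(x) = 15 cosh(x/15),
and at the endpoints
    y(±12) = 15 cosh(12/15).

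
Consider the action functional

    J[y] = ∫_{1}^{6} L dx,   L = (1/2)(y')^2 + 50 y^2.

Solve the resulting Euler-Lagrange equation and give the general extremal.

The Lagrangian is L = (1/2)(y')^2 + 50 y^2.
∂L/∂y = 100y.
∂L/∂y' = y'.
The Euler-Lagrange equation d/dx(∂L/∂y') − ∂L/∂y = 0 becomes:
    y'' - 100 y = 0
General solution: y(x) = A e^(10x) + B e^(-10x), where A and B are arbitrary constants fixed by the endpoint conditions.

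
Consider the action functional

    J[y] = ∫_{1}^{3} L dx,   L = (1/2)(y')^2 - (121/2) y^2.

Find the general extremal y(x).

The Lagrangian is L = (1/2)(y')^2 - (121/2) y^2.
∂L/∂y = -121y.
∂L/∂y' = y'.
The Euler-Lagrange equation d/dx(∂L/∂y') − ∂L/∂y = 0 becomes:
    y'' + 121 y = 0
General solution: y(x) = A sin(11x) + B cos(11x), where A and B are arbitrary constants fixed by the endpoint conditions.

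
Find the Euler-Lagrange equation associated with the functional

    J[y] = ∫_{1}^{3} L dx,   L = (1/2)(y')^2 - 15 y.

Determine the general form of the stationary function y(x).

The Lagrangian is L = (1/2)(y')^2 - 15 y.
∂L/∂y = -15.
∂L/∂y' = y'.
The Euler-Lagrange equation d/dx(∂L/∂y') − ∂L/∂y = 0 becomes:
    y'' + 15 = 0
General solution: y(x) = -(15/2) x^2 + A x + B, where A and B are arbitrary constants fixed by the endpoint conditions.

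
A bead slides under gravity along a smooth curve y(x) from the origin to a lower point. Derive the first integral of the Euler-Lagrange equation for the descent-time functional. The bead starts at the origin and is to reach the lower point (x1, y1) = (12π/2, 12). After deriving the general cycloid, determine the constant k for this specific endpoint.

The Lagrangian L = sqrt((1 + y'^2) / y) has no explicit x dependence, so the Beltrami identity applies:
    L − y' ∂L/∂y' = C.
Compute ∂L/∂y' = y' / sqrt(y (1 + y'^2)).
Substitute:
    sqrt((1 + y'^2)/y) − y'·y' / sqrt(y (1 + y'^2))
    = (1 + y'^2) / sqrt(y (1 + y'^2)) − y'^2 / sqrt(y (1 + y'^2))
    = 1 / sqrt(y (1 + y'^2)) = C.
Squaring and rearranging gives the first integral
    y (1 + y'^2) = 1/C^2 =: k   (constant).
Solving this first-order ODE by the substitution
    y = (k/2)(1 − cos θ)
yields the cycloid parameterisation
    x(θ) = (k/2)(θ − sin θ),   y(θ) = (k/2)(1 − cos θ).
The constant k is fixed by the endpoint condition.
Now fit the given lower endpoint (x1, y1) = (12π/2, 12). At the bottom of the first arch (θ = π), the parametric equations give
    y(π) = (k/2)(1 − cos π) = k,
    x(π) = (k/2)(π − sin π) = kπ/2.
Matching y(π) = 12 gives k = 12, consistent with x(π) = 12π/2. Therefore the specific cycloid is
    x(θ) = (12/2)(θ − sin θ),   y(θ) = (12/2)(1 − cos θ).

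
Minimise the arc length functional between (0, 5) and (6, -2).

Arc-length functional: J[y] = ∫ sqrt(1 + (y')^2) dx.
Lagrangian L = sqrt(1 + (y')^2) has no explicit y dependence, so ∂L/∂y = 0 and the Euler-Lagrange equation gives
    d/dx( y' / sqrt(1 + (y')^2) ) = 0  ⇒  y' / sqrt(1 + (y')^2) = const.
Hence y' is constant, so y(x) is affine.
Fitting the endpoints (0, 5) and (6, -2):
    slope m = ((-2) − 5) / (6 − 0) = -7/6,
    intercept c = 5 − m·0 = 5.
Extremal: y(x) = (-7/6) x + 5.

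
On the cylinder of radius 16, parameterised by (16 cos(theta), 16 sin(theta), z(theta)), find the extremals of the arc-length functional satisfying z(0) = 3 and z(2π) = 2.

Parameterise the cylinder of radius R = 16 as
    r(θ) = (16 cos θ, 16 sin θ, z(θ)).
The arc-length element is
    ds = sqrt(256 + (dz/dθ)^2) dθ,
so the Lagrangian is L = sqrt(256 + z'^2).
L depends on z' only, not on z or θ, so ∂L/∂z = 0 and
    ∂L/∂z' = z' / sqrt(256 + z'^2).
The Euler-Lagrange equation gives
    d/dθ( z' / sqrt(256 + z'^2) ) = 0,
so z' is constant. Integrating once:
    z(θ) = a θ + b,
a helix on the cylinder (a straight line when the cylinder is unrolled). The constants a, b are determined by the endpoint conditions.
With endpoint conditions z(0) = 3 and z(2π) = 2: from z(0) = b we get b = 3, and a·2π + 3 = 2 gives a = -1/(2π), so
    z(θ) = (-1/(2π)) θ + 3.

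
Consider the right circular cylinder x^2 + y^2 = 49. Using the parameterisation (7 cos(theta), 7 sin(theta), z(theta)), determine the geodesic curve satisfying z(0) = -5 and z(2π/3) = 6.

Parameterise the cylinder of radius R = 7 as
    r(θ) = (7 cos θ, 7 sin θ, z(θ)).
The arc-length element is
    ds = sqrt(49 + (dz/dθ)^2) dθ,
so the Lagrangian is L = sqrt(49 + z'^2).
L depends on z' only, not on z or θ, so ∂L/∂z = 0 and
    ∂L/∂z' = z' / sqrt(49 + z'^2).
The Euler-Lagrange equation gives
    d/dθ( z' / sqrt(49 + z'^2) ) = 0,
so z' is constant. Integrating once:
    z(θ) = a θ + b,
a helix on the cylinder (a straight line when the cylinder is unrolled). The constants a, b are determined by the endpoint conditions.
With endpoint conditions z(0) = -5 and z(2π/3) = 6: from z(0) = b we get b = -5, and a·2π/3 + -5 = 6 gives a = 33/(2π), so
    z(θ) = (33/(2π)) θ − 5.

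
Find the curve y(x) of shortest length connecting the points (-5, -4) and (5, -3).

Arc-length functional: J[y] = ∫ sqrt(1 + (y')^2) dx.
Lagrangian L = sqrt(1 + (y')^2) has no explicit y dependence, so ∂L/∂y = 0 and the Euler-Lagrange equation gives
    d/dx( y' / sqrt(1 + (y')^2) ) = 0  ⇒  y' / sqrt(1 + (y')^2) = const.
Hence y' is constant, so y(x) is affine.
Fitting the endpoints (-5, -4) and (5, -3):
    slope m = ((-3) − (-4)) / (5 − (-5)) = 1/10,
    intercept c = (-4) − m·(-5) = -7/2.
Extremal: y(x) = (1/10) x - 7/2.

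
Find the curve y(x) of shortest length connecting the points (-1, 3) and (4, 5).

Arc-length functional: J[y] = ∫ sqrt(1 + (y')^2) dx.
Lagrangian L = sqrt(1 + (y')^2) has no explicit y dependence, so ∂L/∂y = 0 and the Euler-Lagrange equation gives
    d/dx( y' / sqrt(1 + (y')^2) ) = 0  ⇒  y' / sqrt(1 + (y')^2) = const.
Hence y' is constant, so y(x) is affine.
Fitting the endpoints (-1, 3) and (4, 5):
    slope m = (5 − 3) / (4 − (-1)) = 2/5,
    intercept c = 3 − m·(-1) = 17/5.
Extremal: y(x) = (2/5) x + 17/5.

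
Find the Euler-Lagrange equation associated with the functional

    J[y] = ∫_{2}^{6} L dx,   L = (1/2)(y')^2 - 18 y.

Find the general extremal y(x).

The Lagrangian is L = (1/2)(y')^2 - 18 y.
∂L/∂y = -18.
∂L/∂y' = y'.
The Euler-Lagrange equation d/dx(∂L/∂y') − ∂L/∂y = 0 becomes:
    y'' + 18 = 0
General solution: y(x) = -9 x^2 + A x + B, where A and B are arbitrary constants fixed by the endpoint conditions.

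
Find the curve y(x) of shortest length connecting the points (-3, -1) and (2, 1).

Arc-length functional: J[y] = ∫ sqrt(1 + (y')^2) dx.
Lagrangian L = sqrt(1 + (y')^2) has no explicit y dependence, so ∂L/∂y = 0 and the Euler-Lagrange equation gives
    d/dx( y' / sqrt(1 + (y')^2) ) = 0  ⇒  y' / sqrt(1 + (y')^2) = const.
Hence y' is constant, so y(x) is affine.
Fitting the endpoints (-3, -1) and (2, 1):
    slope m = (1 − (-1)) / (2 − (-3)) = 2/5,
    intercept c = (-1) − m·(-3) = 1/5.
Extremal: y(x) = (2/5) x + 1/5.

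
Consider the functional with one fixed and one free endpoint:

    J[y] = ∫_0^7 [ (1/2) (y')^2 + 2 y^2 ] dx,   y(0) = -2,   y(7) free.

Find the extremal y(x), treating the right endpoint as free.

The Lagrangian L = (1/2) (y')^2 + 2 y^2 gives
    ∂L/∂y = 4 y,   ∂L/∂y' = y'.
Euler-Lagrange: y'' − 4 y = 0.
With k = 2, the general solution is
    y(x) = A cosh(2 x) + B sinh(2 x).
Fixed left endpoint y(0) = -2 ⇒ A = -2.
The right endpoint x = 7 is free, so the natural (transversality) condition is ∂L/∂y' |_{x=7} = 0, i.e. y'(7) = 0.
Compute y'(x) = A k sinh(k x) + B k cosh(k x), so
    y'(7) = A k sinh(k·7) + B k cosh(k·7) = 0
    ⇒ B = −A tanh(k·7) = 2 tanh(2·7).
Therefore the extremal is
    y(x) = −2 cosh(2 x) + 2 tanh(2·7) sinh(2 x).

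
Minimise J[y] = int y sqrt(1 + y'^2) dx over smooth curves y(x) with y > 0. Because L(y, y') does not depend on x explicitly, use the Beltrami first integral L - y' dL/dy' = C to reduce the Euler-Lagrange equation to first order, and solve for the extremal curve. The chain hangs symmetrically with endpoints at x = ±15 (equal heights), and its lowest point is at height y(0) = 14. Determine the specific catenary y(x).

The Lagrangian L(y, y') = y sqrt(1 + y'^2) has no explicit x dependence, so the Beltrami identity applies:
    L − y' ∂L/∂y' = C.
Compute ∂L/∂y' = y · y' / sqrt(1 + y'^2). Then
    L − y' ∂L/∂y'
    = y sqrt(1 + y'^2) − y · y'^2 / sqrt(1 + y'^2)
    = y (1 + y'^2 − y'^2) / sqrt(1 + y'^2)
    = y / sqrt(1 + y'^2) = C.
Squaring gives y^2 = C^2 (1 + y'^2), i.e.
    y'^2 = y^2 / C^2 − 1.
Separating variables,
    dy / sqrt(y^2 − C^2) = dx / C,
and integrating gives arccosh(y / C) = (x − a)/C, so
    y(x) = C cosh((x − a)/C),
the catenary. The constants C and a are fixed by the two endpoint conditions (and, for the hanging-chain problem, the length constraint selects C).
Now fit the given data. The endpoints x = ±15 are symmetric at equal height, so the catenary is even about its minimum: a = 0 and y(x) = C cosh(x/C). The lowest point is y(0) = C cosh(0) = C, and we are told y(0) = 14, so C = 14. Therefore
    y(x) = 14 cosh(x/14),
and at the endpoints
    y(±15) = 14 cosh(15/14).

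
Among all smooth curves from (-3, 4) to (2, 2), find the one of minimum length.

Arc-length functional: J[y] = ∫ sqrt(1 + (y')^2) dx.
Lagrangian L = sqrt(1 + (y')^2) has no explicit y dependence, so ∂L/∂y = 0 and the Euler-Lagrange equation gives
    d/dx( y' / sqrt(1 + (y')^2) ) = 0  ⇒  y' / sqrt(1 + (y')^2) = const.
Hence y' is constant, so y(x) is affine.
Fitting the endpoints (-3, 4) and (2, 2):
    slope m = (2 − 4) / (2 − (-3)) = -2/5,
    intercept c = 4 − m·(-3) = 14/5.
Extremal: y(x) = (-2/5) x + 14/5.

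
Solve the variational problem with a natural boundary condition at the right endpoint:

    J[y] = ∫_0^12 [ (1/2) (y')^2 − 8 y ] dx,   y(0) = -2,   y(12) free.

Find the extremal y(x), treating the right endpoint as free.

The Lagrangian L = (1/2) (y')^2 − 8 y gives
    ∂L/∂y = −8,   ∂L/∂y' = y'.
Euler-Lagrange: d/dx(y') − (−8) = 0, i.e. y'' + 8 = 0, so
    y(x) = −(8/2) x^2 + C1 x + C2.
Fixed left endpoint y(0) = -2 ⇒ C2 = -2.
The right endpoint x = 12 is free, so the natural (transversality) condition is ∂L/∂y' |_{x=12} = 0, i.e. y'(12) = 0.
Compute y'(x) = −8 x + C1, so y'(12) = −96 + C1 = 0 ⇒ C1 = 96.
Therefore the extremal is
    y(x) = −4 x^2 + 96 x − 2.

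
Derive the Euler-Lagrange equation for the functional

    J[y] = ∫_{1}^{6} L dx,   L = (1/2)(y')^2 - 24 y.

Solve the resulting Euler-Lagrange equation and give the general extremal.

The Lagrangian is L = (1/2)(y')^2 - 24 y.
∂L/∂y = -24.
∂L/∂y' = y'.
The Euler-Lagrange equation d/dx(∂L/∂y') − ∂L/∂y = 0 becomes:
    y'' + 24 = 0
General solution: y(x) = -12 x^2 + A x + B, where A and B are arbitrary constants fixed by the endpoint conditions.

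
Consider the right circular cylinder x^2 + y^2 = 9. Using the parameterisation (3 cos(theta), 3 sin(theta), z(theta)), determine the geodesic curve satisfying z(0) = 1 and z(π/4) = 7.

Parameterise the cylinder of radius R = 3 as
    r(θ) = (3 cos θ, 3 sin θ, z(θ)).
The arc-length element is
    ds = sqrt(9 + (dz/dθ)^2) dθ,
so the Lagrangian is L = sqrt(9 + z'^2).
L depends on z' only, not on z or θ, so ∂L/∂z = 0 and
    ∂L/∂z' = z' / sqrt(9 + z'^2).
The Euler-Lagrange equation gives
    d/dθ( z' / sqrt(9 + z'^2) ) = 0,
so z' is constant. Integrating once:
    z(θ) = a θ + b,
a helix on the cylinder (a straight line when the cylinder is unrolled). The constants a, b are determined by the endpoint conditions.
With endpoint conditions z(0) = 1 and z(π/4) = 7: from z(0) = b we get b = 1, and a·π/4 + 1 = 7 gives a = 24/π, so
    z(θ) = (24/π) θ + 1.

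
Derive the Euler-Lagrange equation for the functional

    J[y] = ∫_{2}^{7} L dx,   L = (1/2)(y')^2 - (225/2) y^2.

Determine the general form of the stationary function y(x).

The Lagrangian is L = (1/2)(y')^2 - (225/2) y^2.
∂L/∂y = -225y.
∂L/∂y' = y'.
The Euler-Lagrange equation d/dx(∂L/∂y') − ∂L/∂y = 0 becomes:
    y'' + 225 y = 0
General solution: y(x) = A sin(15x) + B cos(15x), where A and B are arbitrary constants fixed by the endpoint conditions.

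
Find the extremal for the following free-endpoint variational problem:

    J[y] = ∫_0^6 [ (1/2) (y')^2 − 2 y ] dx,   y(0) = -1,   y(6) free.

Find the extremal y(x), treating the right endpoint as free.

The Lagrangian L = (1/2) (y')^2 − 2 y gives
    ∂L/∂y = −2,   ∂L/∂y' = y'.
Euler-Lagrange: d/dx(y') − (−2) = 0, i.e. y'' + 2 = 0, so
    y(x) = −(2/2) x^2 + C1 x + C2.
Fixed left endpoint y(0) = -1 ⇒ C2 = -1.
The right endpoint x = 6 is free, so the natural (transversality) condition is ∂L/∂y' |_{x=6} = 0, i.e. y'(6) = 0.
Compute y'(x) = −2 x + C1, so y'(6) = −12 + C1 = 0 ⇒ C1 = 12.
Therefore the extremal is
    y(x) = −x^2 + 12 x − 1.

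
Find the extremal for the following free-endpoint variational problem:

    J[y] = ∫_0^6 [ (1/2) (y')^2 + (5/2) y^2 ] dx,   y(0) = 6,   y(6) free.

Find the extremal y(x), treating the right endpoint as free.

The Lagrangian L = (1/2) (y')^2 + (5/2) y^2 gives
    ∂L/∂y = 5 y,   ∂L/∂y' = y'.
Euler-Lagrange: y'' − 5 y = 0.
With k = sqrt(5), the general solution is
    y(x) = A cosh(sqrt(5) x) + B sinh(sqrt(5) x).
Fixed left endpoint y(0) = 6 ⇒ A = 6.
The right endpoint x = 6 is free, so the natural (transversality) condition is ∂L/∂y' |_{x=6} = 0, i.e. y'(6) = 0.
Compute y'(x) = A k sinh(k x) + B k cosh(k x), so
    y'(6) = A k sinh(k·6) + B k cosh(k·6) = 0
    ⇒ B = −A tanh(k·6) = − 6 tanh(sqrt(5)·6).
Therefore the extremal is
    y(x) = 6 cosh(sqrt(5) x) − 6 tanh(sqrt(5)·6) sinh(sqrt(5) x).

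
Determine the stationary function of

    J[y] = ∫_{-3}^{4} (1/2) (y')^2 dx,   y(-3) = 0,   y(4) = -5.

The Lagrangian is L = (1/2) (y')^2.
Compute ∂L/∂y = 0, ∂L/∂y' = y'.
The Euler-Lagrange equation d/dx(∂L/∂y') − ∂L/∂y = 0 reduces to
    y'' = 0.
Its general solution is
    y(x) = A x + B,
with A, B fixed by the endpoint conditions.
Applying the endpoint conditions y(-3) = 0 and y(4) = -5: solve A·-3 + B = 0 and A·4 + B = -5. Subtracting gives A(4 − -3) = -5 − 0, so A = -5/7, and B = 0 − A·-3 = -15/7. Therefore
    y(x) = (-5/7) x - 15/7.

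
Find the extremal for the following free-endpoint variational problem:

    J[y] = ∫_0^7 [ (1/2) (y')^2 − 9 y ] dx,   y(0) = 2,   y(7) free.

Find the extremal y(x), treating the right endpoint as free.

The Lagrangian L = (1/2) (y')^2 − 9 y gives
    ∂L/∂y = −9,   ∂L/∂y' = y'.
Euler-Lagrange: d/dx(y') − (−9) = 0, i.e. y'' + 9 = 0, so
    y(x) = −(9/2) x^2 + C1 x + C2.
Fixed left endpoint y(0) = 2 ⇒ C2 = 2.
The right endpoint x = 7 is free, so the natural (transversality) condition is ∂L/∂y' |_{x=7} = 0, i.e. y'(7) = 0.
Compute y'(x) = −9 x + C1, so y'(7) = −63 + C1 = 0 ⇒ C1 = 63.
Therefore the extremal is
    y(x) = −(9/2) x^2 + 63 x + 2.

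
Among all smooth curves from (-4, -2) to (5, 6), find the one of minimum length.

Arc-length functional: J[y] = ∫ sqrt(1 + (y')^2) dx.
Lagrangian L = sqrt(1 + (y')^2) has no explicit y dependence, so ∂L/∂y = 0 and the Euler-Lagrange equation gives
    d/dx( y' / sqrt(1 + (y')^2) ) = 0  ⇒  y' / sqrt(1 + (y')^2) = const.
Hence y' is constant, so y(x) is affine.
Fitting the endpoints (-4, -2) and (5, 6):
    slope m = (6 − (-2)) / (5 − (-4)) = 8/9,
    intercept c = (-2) − m·(-4) = 14/9.
Extremal: y(x) = (8/9) x + 14/9.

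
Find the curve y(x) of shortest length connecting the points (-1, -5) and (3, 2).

Arc-length functional: J[y] = ∫ sqrt(1 + (y')^2) dx.
Lagrangian L = sqrt(1 + (y')^2) has no explicit y dependence, so ∂L/∂y = 0 and the Euler-Lagrange equation gives
    d/dx( y' / sqrt(1 + (y')^2) ) = 0  ⇒  y' / sqrt(1 + (y')^2) = const.
Hence y' is constant, so y(x) is affine.
Fitting the endpoints (-1, -5) and (3, 2):
    slope m = (2 − (-5)) / (3 − (-1)) = 7/4,
    intercept c = (-5) − m·(-1) = -13/4.
Extremal: y(x) = (7/4) x - 13/4.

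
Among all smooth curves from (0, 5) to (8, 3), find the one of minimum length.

Arc-length functional: J[y] = ∫ sqrt(1 + (y')^2) dx.
Lagrangian L = sqrt(1 + (y')^2) has no explicit y dependence, so ∂L/∂y = 0 and the Euler-Lagrange equation gives
    d/dx( y' / sqrt(1 + (y')^2) ) = 0  ⇒  y' / sqrt(1 + (y')^2) = const.
Hence y' is constant, so y(x) is affine.
Fitting the endpoints (0, 5) and (8, 3):
    slope m = (3 − 5) / (8 − 0) = -1/4,
    intercept c = 5 − m·0 = 5.
Extremal: y(x) = (-1/4) x + 5.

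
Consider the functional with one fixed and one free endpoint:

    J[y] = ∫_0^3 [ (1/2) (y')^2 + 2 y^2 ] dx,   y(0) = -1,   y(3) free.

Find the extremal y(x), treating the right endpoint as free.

The Lagrangian L = (1/2) (y')^2 + 2 y^2 gives
    ∂L/∂y = 4 y,   ∂L/∂y' = y'.
Euler-Lagrange: y'' − 4 y = 0.
With k = 2, the general solution is
    y(x) = A cosh(2 x) + B sinh(2 x).
Fixed left endpoint y(0) = -1 ⇒ A = -1.
The right endpoint x = 3 is free, so the natural (transversality) condition is ∂L/∂y' |_{x=3} = 0, i.e. y'(3) = 0.
Compute y'(x) = A k sinh(k x) + B k cosh(k x), so
    y'(3) = A k sinh(k·3) + B k cosh(k·3) = 0
    ⇒ B = −A tanh(k·3) = tanh(2·3).
Therefore the extremal is
    y(x) = −cosh(2 x) + tanh(2·3) sinh(2 x).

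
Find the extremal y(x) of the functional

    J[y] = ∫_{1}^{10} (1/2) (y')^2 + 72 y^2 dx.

The Lagrangian is L = (1/2) (y')^2 + 72 y^2.
Compute ∂L/∂y = 144y, ∂L/∂y' = y'.
The Euler-Lagrange equation d/dx(∂L/∂y') − ∂L/∂y = 0 reduces to
    y'' − 144 y = 0.
Its general solution is
    y(x) = A e^(12x) + B e^(−12x),
with A, B fixed by the endpoint conditions.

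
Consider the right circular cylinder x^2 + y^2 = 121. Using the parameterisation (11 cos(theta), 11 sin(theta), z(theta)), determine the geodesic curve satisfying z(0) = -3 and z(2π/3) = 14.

Parameterise the cylinder of radius R = 11 as
    r(θ) = (11 cos θ, 11 sin θ, z(θ)).
The arc-length element is
    ds = sqrt(121 + (dz/dθ)^2) dθ,
so the Lagrangian is L = sqrt(121 + z'^2).
L depends on z' only, not on z or θ, so ∂L/∂z = 0 and
    ∂L/∂z' = z' / sqrt(121 + z'^2).
The Euler-Lagrange equation gives
    d/dθ( z' / sqrt(121 + z'^2) ) = 0,
so z' is constant. Integrating once:
    z(θ) = a θ + b,
a helix on the cylinder (a straight line when the cylinder is unrolled). The constants a, b are determined by the endpoint conditions.
With endpoint conditions z(0) = -3 and z(2π/3) = 14: from z(0) = b we get b = -3, and a·2π/3 + -3 = 14 gives a = 51/(2π), so
    z(θ) = (51/(2π)) θ − 3.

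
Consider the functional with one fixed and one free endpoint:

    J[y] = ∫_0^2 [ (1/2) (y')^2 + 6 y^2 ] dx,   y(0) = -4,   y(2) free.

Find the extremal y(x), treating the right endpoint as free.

The Lagrangian L = (1/2) (y')^2 + 6 y^2 gives
    ∂L/∂y = 12 y,   ∂L/∂y' = y'.
Euler-Lagrange: y'' − 12 y = 0.
With k = sqrt(12), the general solution is
    y(x) = A cosh(sqrt(12) x) + B sinh(sqrt(12) x).
Fixed left endpoint y(0) = -4 ⇒ A = -4.
The right endpoint x = 2 is free, so the natural (transversality) condition is ∂L/∂y' |_{x=2} = 0, i.e. y'(2) = 0.
Compute y'(x) = A k sinh(k x) + B k cosh(k x), so
    y'(2) = A k sinh(k·2) + B k cosh(k·2) = 0
    ⇒ B = −A tanh(k·2) = 4 tanh(sqrt(12)·2).
Therefore the extremal is
    y(x) = −4 cosh(sqrt(12) x) + 4 tanh(sqrt(12)·2) sinh(sqrt(12) x).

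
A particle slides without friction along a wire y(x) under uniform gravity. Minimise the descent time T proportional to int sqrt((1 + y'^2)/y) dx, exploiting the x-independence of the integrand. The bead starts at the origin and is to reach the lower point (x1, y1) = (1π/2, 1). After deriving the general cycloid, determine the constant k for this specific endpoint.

The Lagrangian L = sqrt((1 + y'^2) / y) has no explicit x dependence, so the Beltrami identity applies:
    L − y' ∂L/∂y' = C.
Compute ∂L/∂y' = y' / sqrt(y (1 + y'^2)).
Substitute:
    sqrt((1 + y'^2)/y) − y'·y' / sqrt(y (1 + y'^2))
    = (1 + y'^2) / sqrt(y (1 + y'^2)) − y'^2 / sqrt(y (1 + y'^2))
    = 1 / sqrt(y (1 + y'^2)) = C.
Squaring and rearranging gives the first integral
    y (1 + y'^2) = 1/C^2 =: k   (constant).
Solving this first-order ODE by the substitution
    y = (k/2)(1 − cos θ)
yields the cycloid parameterisation
    x(θ) = (k/2)(θ − sin θ),   y(θ) = (k/2)(1 − cos θ).
The constant k is fixed by the endpoint condition.
Now fit the given lower endpoint (x1, y1) = (1π/2, 1). At the bottom of the first arch (θ = π), the parametric equations give
    y(π) = (k/2)(1 − cos π) = k,
    x(π) = (k/2)(π − sin π) = kπ/2.
Matching y(π) = 1 gives k = 1, consistent with x(π) = 1π/2. Therefore the specific cycloid is
    x(θ) = (1/2)(θ − sin θ),   y(θ) = (1/2)(1 − cos θ).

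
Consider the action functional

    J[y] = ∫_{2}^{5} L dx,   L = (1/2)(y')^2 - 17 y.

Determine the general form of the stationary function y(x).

The Lagrangian is L = (1/2)(y')^2 - 17 y.
∂L/∂y = -17.
∂L/∂y' = y'.
The Euler-Lagrange equation d/dx(∂L/∂y') − ∂L/∂y = 0 becomes:
    y'' + 17 = 0
General solution: y(x) = -(17/2) x^2 + A x + B, where A and B are arbitrary constants fixed by the endpoint conditions.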